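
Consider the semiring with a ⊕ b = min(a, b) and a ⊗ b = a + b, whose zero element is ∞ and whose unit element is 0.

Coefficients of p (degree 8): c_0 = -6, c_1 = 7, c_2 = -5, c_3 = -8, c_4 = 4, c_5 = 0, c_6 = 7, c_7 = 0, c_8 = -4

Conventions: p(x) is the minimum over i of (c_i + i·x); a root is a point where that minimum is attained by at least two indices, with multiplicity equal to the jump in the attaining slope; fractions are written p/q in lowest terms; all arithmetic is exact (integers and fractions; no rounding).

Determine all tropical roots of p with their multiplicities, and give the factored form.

hull edge (i=0, c=-6) to (i=3, c=-8): slope -2/3, span 3
hull edge (i=3, c=-8) to (i=8, c=-4): slope 4/5, span 5
Factored form: p(x) = -4 ⊗ (x ⊕ (-4/5)) ⊗ (x ⊕ (-4/5)) ⊗ (x ⊕ (-4/5)) ⊗ (x ⊕ (-4/5)) ⊗ (x ⊕ (-4/5)) ⊗ (x ⊕ 2/3) ⊗ (x ⊕ 2/3) ⊗ (x ⊕ 2/3)
Answer: roots = -4/5 (mult 5), 2/3 (mult 3)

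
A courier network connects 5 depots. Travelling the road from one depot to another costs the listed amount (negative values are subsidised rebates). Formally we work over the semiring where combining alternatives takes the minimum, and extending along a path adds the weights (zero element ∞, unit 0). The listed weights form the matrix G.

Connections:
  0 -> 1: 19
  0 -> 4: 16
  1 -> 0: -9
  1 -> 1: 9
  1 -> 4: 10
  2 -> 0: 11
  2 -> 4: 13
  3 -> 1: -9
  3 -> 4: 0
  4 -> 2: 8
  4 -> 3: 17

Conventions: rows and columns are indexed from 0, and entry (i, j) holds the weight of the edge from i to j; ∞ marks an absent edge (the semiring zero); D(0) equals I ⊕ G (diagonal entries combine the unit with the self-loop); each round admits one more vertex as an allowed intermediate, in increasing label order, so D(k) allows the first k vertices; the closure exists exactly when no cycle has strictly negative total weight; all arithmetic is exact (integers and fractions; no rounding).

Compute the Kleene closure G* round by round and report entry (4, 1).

D(0):
  [0, 19, ∞, ∞, 16]
  [-9, 0, ∞, ∞, 10]
  [11, ∞, 0, ∞, 13]
  [∞, -9, ∞, 0, 0]
  [∞, ∞, 8, 17, 0]
D(1):
  [0, 19, ∞, ∞, 16]
  [-9, 0, ∞, ∞, 7]
  [11, 30, 0, ∞, 13]
  [∞, -9, ∞, 0, 0]
  [∞, ∞, 8, 17, 0]
D(2):
  [0, 19, ∞, ∞, 16]
  [-9, 0, ∞, ∞, 7]
  [11, 30, 0, ∞, 13]
  [-18, -9, ∞, 0, -2]
  [∞, ∞, 8, 17, 0]
D(3):
  [0, 19, ∞, ∞, 16]
  [-9, 0, ∞, ∞, 7]
  [11, 30, 0, ∞, 13]
  [-18, -9, ∞, 0, -2]
  [19, 38, 8, 17, 0]
D(4):
  [0, 19, ∞, ∞, 16]
  [-9, 0, ∞, ∞, 7]
  [11, 30, 0, ∞, 13]
  [-18, -9, ∞, 0, -2]
  [-1, 8, 8, 17, 0]
D(5):
  [0, 19, 24, 33, 16]
  [-9, 0, 15, 24, 7]
  [11, 21, 0, 30, 13]
  [-18, -9, 6, 0, -2]
  [-1, 8, 8, 17, 0]
Answer: G*[4][1] = 8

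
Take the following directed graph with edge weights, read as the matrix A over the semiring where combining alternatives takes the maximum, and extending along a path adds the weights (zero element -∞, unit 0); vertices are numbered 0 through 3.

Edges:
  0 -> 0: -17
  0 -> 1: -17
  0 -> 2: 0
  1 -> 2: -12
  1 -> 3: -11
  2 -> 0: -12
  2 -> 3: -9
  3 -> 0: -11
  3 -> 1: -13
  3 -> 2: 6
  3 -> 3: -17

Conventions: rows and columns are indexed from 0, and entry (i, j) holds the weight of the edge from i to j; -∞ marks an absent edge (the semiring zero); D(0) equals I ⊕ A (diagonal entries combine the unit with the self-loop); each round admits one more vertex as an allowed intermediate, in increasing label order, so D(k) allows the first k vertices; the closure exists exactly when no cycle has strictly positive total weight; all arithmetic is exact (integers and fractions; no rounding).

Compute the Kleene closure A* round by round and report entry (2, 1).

D(0):
  [0, -17, 0, -∞]
  [-∞, 0, -12, -11]
  [-12, -∞, 0, -9]
  [-11, -13, 6, 0]
D(1):
  [0, -17, 0, -∞]
  [-∞, 0, -12, -11]
  [-12, -29, 0, -9]
  [-11, -13, 6, 0]
D(2):
  [0, -17, 0, -28]
  [-∞, 0, -12, -11]
  [-12, -29, 0, -9]
  [-11, -13, 6, 0]
D(3):
  [0, -17, 0, -9]
  [-24, 0, -12, -11]
  [-12, -29, 0, -9]
  [-6, -13, 6, 0]
D(4):
  [0, -17, 0, -9]
  [-17, 0, -5, -11]
  [-12, -22, 0, -9]
  [-6, -13, 6, 0]
Answer: A*[2][1] = -22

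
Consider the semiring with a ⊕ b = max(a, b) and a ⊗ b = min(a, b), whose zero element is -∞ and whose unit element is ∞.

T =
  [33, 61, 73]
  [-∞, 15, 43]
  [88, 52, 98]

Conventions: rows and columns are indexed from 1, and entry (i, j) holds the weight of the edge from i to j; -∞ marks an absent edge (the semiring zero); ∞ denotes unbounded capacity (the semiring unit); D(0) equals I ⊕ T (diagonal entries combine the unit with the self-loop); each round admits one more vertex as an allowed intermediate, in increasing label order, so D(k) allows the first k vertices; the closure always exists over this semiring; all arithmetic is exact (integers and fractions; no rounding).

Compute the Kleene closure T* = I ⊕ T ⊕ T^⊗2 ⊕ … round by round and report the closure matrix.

D(0):
  [∞, 61, 73]
  [-∞, ∞, 43]
  [88, 52, ∞]
D(1):
  [∞, 61, 73]
  [-∞, ∞, 43]
  [88, 61, ∞]
D(2):
  [∞, 61, 73]
  [-∞, ∞, 43]
  [88, 61, ∞]
D(3):
  [∞, 61, 73]
  [43, ∞, 43]
  [88, 61, ∞]
Answer: T* = [[∞, 61, 73], [43, ∞, 43], [88, 61, ∞]]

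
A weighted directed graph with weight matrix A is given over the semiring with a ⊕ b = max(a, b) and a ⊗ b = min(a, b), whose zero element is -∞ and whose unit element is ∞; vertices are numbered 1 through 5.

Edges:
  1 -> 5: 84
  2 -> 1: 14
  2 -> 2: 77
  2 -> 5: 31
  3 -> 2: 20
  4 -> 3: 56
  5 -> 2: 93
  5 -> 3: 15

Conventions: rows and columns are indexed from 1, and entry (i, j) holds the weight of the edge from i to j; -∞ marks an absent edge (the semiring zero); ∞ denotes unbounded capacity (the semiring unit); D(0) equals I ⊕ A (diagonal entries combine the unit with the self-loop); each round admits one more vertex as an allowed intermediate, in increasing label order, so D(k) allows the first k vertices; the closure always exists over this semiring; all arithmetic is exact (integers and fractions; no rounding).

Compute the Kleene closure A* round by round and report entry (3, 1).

D(0):
  [∞, -∞, -∞, -∞, 84]
  [14, ∞, -∞, -∞, 31]
  [-∞, 20, ∞, -∞, -∞]
  [-∞, -∞, 56, ∞, -∞]
  [-∞, 93, 15, -∞, ∞]
D(1):
  [∞, -∞, -∞, -∞, 84]
  [14, ∞, -∞, -∞, 31]
  [-∞, 20, ∞, -∞, -∞]
  [-∞, -∞, 56, ∞, -∞]
  [-∞, 93, 15, -∞, ∞]
D(2):
  [∞, -∞, -∞, -∞, 84]
  [14, ∞, -∞, -∞, 31]
  [14, 20, ∞, -∞, 20]
  [-∞, -∞, 56, ∞, -∞]
  [14, 93, 15, -∞, ∞]
D(3):
  [∞, -∞, -∞, -∞, 84]
  [14, ∞, -∞, -∞, 31]
  [14, 20, ∞, -∞, 20]
  [14, 20, 56, ∞, 20]
  [14, 93, 15, -∞, ∞]
D(4):
  [∞, -∞, -∞, -∞, 84]
  [14, ∞, -∞, -∞, 31]
  [14, 20, ∞, -∞, 20]
  [14, 20, 56, ∞, 20]
  [14, 93, 15, -∞, ∞]
D(5):
  [∞, 84, 15, -∞, 84]
  [14, ∞, 15, -∞, 31]
  [14, 20, ∞, -∞, 20]
  [14, 20, 56, ∞, 20]
  [14, 93, 15, -∞, ∞]
Answer: A*[3][1] = 14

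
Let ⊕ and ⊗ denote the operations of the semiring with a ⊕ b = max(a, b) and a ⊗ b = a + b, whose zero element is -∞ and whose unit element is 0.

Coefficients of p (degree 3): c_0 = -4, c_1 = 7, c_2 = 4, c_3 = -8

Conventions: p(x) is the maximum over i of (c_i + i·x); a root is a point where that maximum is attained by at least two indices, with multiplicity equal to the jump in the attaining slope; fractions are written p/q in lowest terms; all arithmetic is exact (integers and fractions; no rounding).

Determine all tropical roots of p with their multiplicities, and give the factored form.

hull edge (i=0, c=-4) to (i=1, c=7): slope 11, span 1
hull edge (i=1, c=7) to (i=2, c=4): slope -3, span 1
hull edge (i=2, c=4) to (i=3, c=-8): slope -12, span 1
Factored form: p(x) = -8 ⊗ (x ⊕ (-11)) ⊗ (x ⊕ 3) ⊗ (x ⊕ 12)
Answer: roots = -11 (mult 1), 3 (mult 1), 12 (mult 1)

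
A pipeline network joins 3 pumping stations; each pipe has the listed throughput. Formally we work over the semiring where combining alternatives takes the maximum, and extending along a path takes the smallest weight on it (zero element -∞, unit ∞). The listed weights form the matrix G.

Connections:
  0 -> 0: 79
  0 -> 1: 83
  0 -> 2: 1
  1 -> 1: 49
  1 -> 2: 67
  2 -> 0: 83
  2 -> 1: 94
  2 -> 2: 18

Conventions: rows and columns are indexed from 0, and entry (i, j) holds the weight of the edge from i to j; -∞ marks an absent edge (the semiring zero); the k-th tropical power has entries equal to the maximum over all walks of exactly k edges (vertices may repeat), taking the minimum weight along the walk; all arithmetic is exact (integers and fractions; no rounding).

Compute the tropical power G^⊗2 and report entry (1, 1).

G^⊗2:
  [79, 79, 67]
  [67, 67, 49]
  [79, 83, 67]
Key observation: the optimum is the walk 1->2->1, with weight 67 min 94 = 67.
Optimal value attained by: walk 1->2->1.
Answer: (G^⊗2)[1][1] = 67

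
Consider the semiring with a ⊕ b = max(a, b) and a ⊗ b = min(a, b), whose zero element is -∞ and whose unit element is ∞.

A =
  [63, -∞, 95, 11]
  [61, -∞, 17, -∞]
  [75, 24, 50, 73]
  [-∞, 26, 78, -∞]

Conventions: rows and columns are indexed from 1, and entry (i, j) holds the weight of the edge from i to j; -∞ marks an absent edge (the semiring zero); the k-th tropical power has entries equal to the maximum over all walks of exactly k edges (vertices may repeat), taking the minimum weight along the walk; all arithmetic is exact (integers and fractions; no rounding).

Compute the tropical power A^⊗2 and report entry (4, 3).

A^⊗2:
  [75, 24, 63, 73]
  [61, 17, 61, 17]
  [63, 26, 75, 50]
  [75, 24, 50, 73]
Key observation: the optimum is the walk 4->3->3, with weight 78 min 50 = 50.
Optimal value attained by: walk 4->3->3.
Answer: (A^⊗2)[4][3] = 50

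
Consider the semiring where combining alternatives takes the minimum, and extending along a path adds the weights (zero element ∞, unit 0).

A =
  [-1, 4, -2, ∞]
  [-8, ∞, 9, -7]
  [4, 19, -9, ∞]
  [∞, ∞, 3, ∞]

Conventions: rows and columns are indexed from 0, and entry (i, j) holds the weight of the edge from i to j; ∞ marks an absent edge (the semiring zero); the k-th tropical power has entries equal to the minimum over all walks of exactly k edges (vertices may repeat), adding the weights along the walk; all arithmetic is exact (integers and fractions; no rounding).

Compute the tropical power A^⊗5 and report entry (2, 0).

A^⊗2:
  [-4, 3, -11, -3]
  [-9, -4, -10, ∞]
  [-5, 8, -18, 12]
  [7, 22, -6, ∞]
A^⊗3:
  [-7, 0, -20, -4]
  [-12, -5, -19, -11]
  [-14, -1, -27, 1]
  [-2, 11, -15, 15]
A^⊗4:
  [-16, -3, -29, -7]
  [-15, -8, -28, -12]
  [-23, -10, -36, -8]
  [-11, 2, -24, 4]
A^⊗5:
  [-25, -12, -38, -10]
  [-24, -11, -37, -15]
  [-32, -19, -45, -17]
  [-20, -7, -33, -5]
Key observation: the optimum is the walk 2->2->2->2->2->0, with weight (-9) + (-9) + (-9) + (-9) + 4 = -32.
Optimal value attained by: walk 2->2->2->2->2->0.
Answer: (A^⊗5)[2][0] = -32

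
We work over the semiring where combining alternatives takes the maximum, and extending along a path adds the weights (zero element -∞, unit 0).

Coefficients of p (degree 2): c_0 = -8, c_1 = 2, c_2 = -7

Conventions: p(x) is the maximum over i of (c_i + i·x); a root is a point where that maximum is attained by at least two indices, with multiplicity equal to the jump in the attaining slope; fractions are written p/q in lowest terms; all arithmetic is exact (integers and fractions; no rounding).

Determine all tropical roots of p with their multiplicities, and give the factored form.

hull edge (i=0, c=-8) to (i=1, c=2): slope 10, span 1
hull edge (i=1, c=2) to (i=2, c=-7): slope -9, span 1
Factored form: p(x) = -7 ⊗ (x ⊕ (-10)) ⊗ (x ⊕ 9)
Answer: roots = -10 (mult 1), 9 (mult 1)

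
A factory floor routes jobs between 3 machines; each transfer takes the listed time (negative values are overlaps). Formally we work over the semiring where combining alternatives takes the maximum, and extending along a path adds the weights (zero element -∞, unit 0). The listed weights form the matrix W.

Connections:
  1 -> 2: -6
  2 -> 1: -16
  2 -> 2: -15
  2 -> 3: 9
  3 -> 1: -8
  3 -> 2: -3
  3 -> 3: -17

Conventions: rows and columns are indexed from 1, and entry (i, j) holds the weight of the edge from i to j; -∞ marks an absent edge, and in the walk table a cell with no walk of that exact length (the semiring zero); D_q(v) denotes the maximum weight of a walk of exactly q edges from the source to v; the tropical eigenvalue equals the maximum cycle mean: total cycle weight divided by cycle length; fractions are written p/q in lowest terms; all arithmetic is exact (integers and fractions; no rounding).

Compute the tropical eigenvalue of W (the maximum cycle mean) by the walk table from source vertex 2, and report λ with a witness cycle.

q=0: [-∞, 0, -∞]
q=1: [-16, -15, 9]
q=2: [1, 6, -6]
q=3: [-10, -5, 15]
Optimal cycle mean attained by: cycle 2->3->2, total 9 + (-3), length 2.
Answer: λ = 3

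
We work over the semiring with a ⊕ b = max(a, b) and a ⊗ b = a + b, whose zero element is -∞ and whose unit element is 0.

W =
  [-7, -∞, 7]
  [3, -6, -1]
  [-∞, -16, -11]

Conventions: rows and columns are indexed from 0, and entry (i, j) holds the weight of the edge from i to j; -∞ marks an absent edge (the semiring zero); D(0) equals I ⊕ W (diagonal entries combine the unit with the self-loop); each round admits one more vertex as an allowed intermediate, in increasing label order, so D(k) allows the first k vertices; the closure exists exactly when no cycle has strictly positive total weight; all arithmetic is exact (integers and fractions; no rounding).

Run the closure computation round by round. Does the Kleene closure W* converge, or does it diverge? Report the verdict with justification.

D(0):
  [0, -∞, 7]
  [3, 0, -1]
  [-∞, -16, 0]
D(1):
  [0, -∞, 7]
  [3, 0, 10]
  [-∞, -16, 0]
D(2):
  [0, -∞, 7]
  [3, 0, 10]
  [-13, -16, 0]
D(3):
  [0, -9, 7]
  [3, 0, 10]
  [-13, -16, 0]
Key observation: every diagonal entry stays at the unit through all rounds, so no improving cycle exists.
Answer: CONVERGES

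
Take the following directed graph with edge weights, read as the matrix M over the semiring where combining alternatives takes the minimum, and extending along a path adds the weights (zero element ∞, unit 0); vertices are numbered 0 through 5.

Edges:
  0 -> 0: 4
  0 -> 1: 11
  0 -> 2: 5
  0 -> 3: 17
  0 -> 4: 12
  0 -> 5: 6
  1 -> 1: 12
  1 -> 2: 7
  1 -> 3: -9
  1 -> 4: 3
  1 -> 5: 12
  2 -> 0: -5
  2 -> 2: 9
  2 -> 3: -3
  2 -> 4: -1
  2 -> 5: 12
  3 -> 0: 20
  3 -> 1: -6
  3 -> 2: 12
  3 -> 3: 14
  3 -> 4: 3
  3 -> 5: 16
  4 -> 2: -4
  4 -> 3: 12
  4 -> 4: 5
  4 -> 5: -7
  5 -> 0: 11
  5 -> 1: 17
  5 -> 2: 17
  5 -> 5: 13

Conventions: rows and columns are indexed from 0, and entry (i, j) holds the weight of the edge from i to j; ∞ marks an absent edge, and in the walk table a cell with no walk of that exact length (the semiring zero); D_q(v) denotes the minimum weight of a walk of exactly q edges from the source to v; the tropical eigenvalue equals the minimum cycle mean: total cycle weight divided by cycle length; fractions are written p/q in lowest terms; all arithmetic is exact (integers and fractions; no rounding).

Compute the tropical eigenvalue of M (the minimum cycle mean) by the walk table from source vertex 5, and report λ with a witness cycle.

q=0: [∞, ∞, ∞, ∞, ∞, 0]
q=1: [11, 17, 17, ∞, ∞, 13]
q=2: [12, 22, 16, 8, 16, 17]
q=3: [11, 2, 12, 13, 11, 9]
q=4: [7, 7, 7, -7, 5, 4]
q=5: [2, -13, 1, -2, -4, -2]
q=6: [-4, -8, -8, -22, -10, -11]
Optimal cycle mean attained by: cycle 1->3->1, total (-9) + (-6), length 2.
Answer: λ = -15/2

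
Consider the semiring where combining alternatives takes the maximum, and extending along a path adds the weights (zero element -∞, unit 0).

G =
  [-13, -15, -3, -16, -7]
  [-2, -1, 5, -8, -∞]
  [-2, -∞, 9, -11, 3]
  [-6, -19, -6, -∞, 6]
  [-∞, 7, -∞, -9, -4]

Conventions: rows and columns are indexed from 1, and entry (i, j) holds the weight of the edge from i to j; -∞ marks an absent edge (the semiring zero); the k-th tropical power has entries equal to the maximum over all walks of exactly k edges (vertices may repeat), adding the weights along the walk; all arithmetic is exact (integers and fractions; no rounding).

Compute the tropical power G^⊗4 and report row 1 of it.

G^⊗2:
  [-5, 0, 6, -14, 0]
  [3, -2, 14, -6, 8]
  [7, 10, 18, -2, 12]
  [-8, 13, 3, -3, 2]
  [5, 6, 12, -1, -3]
G^⊗3:
  [4, 7, 15, -5, 9]
  [12, 15, 23, 3, 17]
  [16, 19, 27, 7, 21]
  [11, 12, 18, 5, 6]
  [10, 5, 21, 1, 15]
G^⊗4:
  [13, 16, 24, 4, 18]
  [21, 24, 32, 12, 26]
  [25, 28, 36, 16, 30]
  [16, 13, 27, 7, 21]
  [19, 22, 30, 10, 24]
Answer: row 1 of G^⊗4 = [13, 16, 24, 4, 18]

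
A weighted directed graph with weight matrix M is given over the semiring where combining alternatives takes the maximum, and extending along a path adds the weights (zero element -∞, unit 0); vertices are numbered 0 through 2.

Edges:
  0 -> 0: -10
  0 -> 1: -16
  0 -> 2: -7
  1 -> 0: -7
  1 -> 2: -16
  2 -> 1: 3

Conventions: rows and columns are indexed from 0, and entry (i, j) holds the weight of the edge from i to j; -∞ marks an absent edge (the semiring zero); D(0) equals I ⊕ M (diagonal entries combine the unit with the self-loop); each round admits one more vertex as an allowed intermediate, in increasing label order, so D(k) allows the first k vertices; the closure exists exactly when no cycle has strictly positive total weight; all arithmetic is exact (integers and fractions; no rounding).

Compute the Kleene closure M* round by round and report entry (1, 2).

D(0):
  [0, -16, -7]
  [-7, 0, -16]
  [-∞, 3, 0]
D(1):
  [0, -16, -7]
  [-7, 0, -14]
  [-∞, 3, 0]
D(2):
  [0, -16, -7]
  [-7, 0, -14]
  [-4, 3, 0]
D(3):
  [0, -4, -7]
  [-7, 0, -14]
  [-4, 3, 0]
Answer: M*[1][2] = -14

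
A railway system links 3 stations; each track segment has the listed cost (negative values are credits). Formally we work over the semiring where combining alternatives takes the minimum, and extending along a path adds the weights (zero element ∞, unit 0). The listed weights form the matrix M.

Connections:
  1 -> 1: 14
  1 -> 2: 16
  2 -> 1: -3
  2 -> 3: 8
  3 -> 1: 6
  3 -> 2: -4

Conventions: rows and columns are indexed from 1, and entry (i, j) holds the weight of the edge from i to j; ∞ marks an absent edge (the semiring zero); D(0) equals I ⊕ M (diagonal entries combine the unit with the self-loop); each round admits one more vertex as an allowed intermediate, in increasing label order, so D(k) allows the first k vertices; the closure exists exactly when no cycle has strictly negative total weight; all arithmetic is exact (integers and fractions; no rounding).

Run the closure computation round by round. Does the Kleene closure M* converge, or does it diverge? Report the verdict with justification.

D(0):
  [0, 16, ∞]
  [-3, 0, 8]
  [6, -4, 0]
D(1):
  [0, 16, ∞]
  [-3, 0, 8]
  [6, -4, 0]
D(2):
  [0, 16, 24]
  [-3, 0, 8]
  [-7, -4, 0]
D(3):
  [0, 16, 24]
  [-3, 0, 8]
  [-7, -4, 0]
Key observation: every diagonal entry stays at the unit through all rounds, so no improving cycle exists.
Answer: CONVERGES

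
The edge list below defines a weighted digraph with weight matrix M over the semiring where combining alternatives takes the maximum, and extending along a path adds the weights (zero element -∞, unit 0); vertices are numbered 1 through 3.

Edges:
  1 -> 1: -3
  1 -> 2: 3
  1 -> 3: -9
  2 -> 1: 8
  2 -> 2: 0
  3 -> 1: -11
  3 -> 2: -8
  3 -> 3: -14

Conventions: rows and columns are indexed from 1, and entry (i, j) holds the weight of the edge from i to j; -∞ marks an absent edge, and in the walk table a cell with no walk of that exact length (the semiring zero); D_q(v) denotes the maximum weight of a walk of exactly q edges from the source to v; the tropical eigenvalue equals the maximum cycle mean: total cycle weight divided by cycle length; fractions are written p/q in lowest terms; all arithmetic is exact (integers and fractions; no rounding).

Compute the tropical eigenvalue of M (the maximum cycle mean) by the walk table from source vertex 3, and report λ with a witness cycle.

q=0: [-∞, -∞, 0]
q=1: [-11, -8, -14]
q=2: [0, -8, -20]
q=3: [0, 3, -9]
Optimal cycle mean attained by: cycle 1->2->1, total 3 + 8, length 2.
Answer: λ = 11/2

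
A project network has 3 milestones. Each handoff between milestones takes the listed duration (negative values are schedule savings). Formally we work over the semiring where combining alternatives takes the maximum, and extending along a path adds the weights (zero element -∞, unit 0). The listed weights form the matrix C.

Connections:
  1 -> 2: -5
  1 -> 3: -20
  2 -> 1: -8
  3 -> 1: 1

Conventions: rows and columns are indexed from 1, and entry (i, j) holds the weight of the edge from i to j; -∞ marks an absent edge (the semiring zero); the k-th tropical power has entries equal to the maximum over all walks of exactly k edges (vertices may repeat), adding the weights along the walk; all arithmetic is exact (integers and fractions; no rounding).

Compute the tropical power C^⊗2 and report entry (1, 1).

C^⊗2:
  [-13, -∞, -∞]
  [-∞, -13, -28]
  [-∞, -4, -19]
Key observation: the optimum is the walk 1->2->1, with weight (-5) + (-8) = -13.
Optimal value attained by: walk 1->2->1.
Answer: (C^⊗2)[1][1] = -13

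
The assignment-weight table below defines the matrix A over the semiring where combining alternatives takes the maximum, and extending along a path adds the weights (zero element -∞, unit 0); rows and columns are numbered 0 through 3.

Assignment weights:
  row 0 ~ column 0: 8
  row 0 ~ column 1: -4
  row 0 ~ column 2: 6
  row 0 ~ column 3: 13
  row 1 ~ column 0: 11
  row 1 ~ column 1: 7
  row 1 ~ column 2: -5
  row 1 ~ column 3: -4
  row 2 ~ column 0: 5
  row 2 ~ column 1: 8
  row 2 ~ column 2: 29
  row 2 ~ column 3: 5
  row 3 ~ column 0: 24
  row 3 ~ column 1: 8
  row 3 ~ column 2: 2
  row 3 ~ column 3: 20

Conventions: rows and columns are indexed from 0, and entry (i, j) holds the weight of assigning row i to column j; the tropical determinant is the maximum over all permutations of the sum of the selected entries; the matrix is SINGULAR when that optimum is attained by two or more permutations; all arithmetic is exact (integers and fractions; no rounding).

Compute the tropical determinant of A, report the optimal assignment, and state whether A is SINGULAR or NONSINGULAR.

σ = (0, 1, 2, 3): 8 + 7 + 29 + 20 = 64
σ = (0, 1, 3, 2): 8 + 7 + 5 + 2 = 22
σ = (0, 2, 1, 3): 8 + (-5) + 8 + 20 = 31
σ = (0, 2, 3, 1): 8 + (-5) + 5 + 8 = 16
σ = (0, 3, 1, 2): 8 + (-4) + 8 + 2 = 14
σ = (0, 3, 2, 1): 8 + (-4) + 29 + 8 = 41
σ = (1, 0, 2, 3): (-4) + 11 + 29 + 20 = 56
σ = (1, 0, 3, 2): (-4) + 11 + 5 + 2 = 14
σ = (1, 2, 0, 3): (-4) + (-5) + 5 + 20 = 16
σ = (1, 2, 3, 0): (-4) + (-5) + 5 + 24 = 20
σ = (1, 3, 0, 2): (-4) + (-4) + 5 + 2 = -1
σ = (1, 3, 2, 0): (-4) + (-4) + 29 + 24 = 45
σ = (2, 0, 1, 3): 6 + 11 + 8 + 20 = 45
σ = (2, 0, 3, 1): 6 + 11 + 5 + 8 = 30
σ = (2, 1, 0, 3): 6 + 7 + 5 + 20 = 38
σ = (2, 1, 3, 0): 6 + 7 + 5 + 24 = 42
σ = (2, 3, 0, 1): 6 + (-4) + 5 + 8 = 15
σ = (2, 3, 1, 0): 6 + (-4) + 8 + 24 = 34
σ = (3, 0, 1, 2): 13 + 11 + 8 + 2 = 34
σ = (3, 0, 2, 1): 13 + 11 + 29 + 8 = 61
σ = (3, 1, 0, 2): 13 + 7 + 5 + 2 = 27
σ = (3, 1, 2, 0): 13 + 7 + 29 + 24 = 73
σ = (3, 2, 0, 1): 13 + (-5) + 5 + 8 = 21
σ = (3, 2, 1, 0): 13 + (-5) + 8 + 24 = 40
Optimal value attained by: σ = (3, 1, 2, 0).
Answer: det⊕(A) = 73; verdict: NONSINGULAR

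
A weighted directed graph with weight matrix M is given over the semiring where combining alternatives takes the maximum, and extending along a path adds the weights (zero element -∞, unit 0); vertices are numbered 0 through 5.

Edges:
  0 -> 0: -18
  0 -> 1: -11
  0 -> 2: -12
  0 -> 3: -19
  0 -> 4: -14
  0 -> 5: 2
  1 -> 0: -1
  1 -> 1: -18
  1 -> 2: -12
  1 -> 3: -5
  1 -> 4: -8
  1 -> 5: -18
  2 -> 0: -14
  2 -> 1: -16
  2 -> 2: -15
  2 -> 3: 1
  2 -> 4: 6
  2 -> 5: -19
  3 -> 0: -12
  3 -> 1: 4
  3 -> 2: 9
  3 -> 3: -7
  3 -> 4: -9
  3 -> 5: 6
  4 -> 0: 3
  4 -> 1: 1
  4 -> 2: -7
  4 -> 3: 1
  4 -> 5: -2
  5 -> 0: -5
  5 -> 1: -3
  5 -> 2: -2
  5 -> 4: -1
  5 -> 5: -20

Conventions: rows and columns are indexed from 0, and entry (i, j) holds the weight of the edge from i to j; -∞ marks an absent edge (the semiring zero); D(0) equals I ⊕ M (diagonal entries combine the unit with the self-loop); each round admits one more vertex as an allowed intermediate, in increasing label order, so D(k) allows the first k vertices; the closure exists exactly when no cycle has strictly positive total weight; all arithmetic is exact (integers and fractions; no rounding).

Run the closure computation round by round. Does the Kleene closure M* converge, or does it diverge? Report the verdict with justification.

D(0):
  [0, -11, -12, -19, -14, 2]
  [-1, 0, -12, -5, -8, -18]
  [-14, -16, 0, 1, 6, -19]
  [-12, 4, 9, 0, -9, 6]
  [3, 1, -7, 1, 0, -2]
  [-5, -3, -2, -∞, -1, 0]
D(1):
  [0, -11, -12, -19, -14, 2]
  [-1, 0, -12, -5, -8, 1]
  [-14, -16, 0, 1, 6, -12]
  [-12, 4, 9, 0, -9, 6]
  [3, 1, -7, 1, 0, 5]
  [-5, -3, -2, -24, -1, 0]
D(2):
  [0, -11, -12, -16, -14, 2]
  [-1, 0, -12, -5, -8, 1]
  [-14, -16, 0, 1, 6, -12]
  [3, 4, 9, 0, -4, 6]
  [3, 1, -7, 1, 0, 5]
  [-4, -3, -2, -8, -1, 0]
Detection: at round 3, diagonal entry (3, 3) turns strictly positive.
Key observation: the cycle 3->2->3 has total weight 9 + 1, which is strictly positive.
Answer: DIVERGES — positive cycle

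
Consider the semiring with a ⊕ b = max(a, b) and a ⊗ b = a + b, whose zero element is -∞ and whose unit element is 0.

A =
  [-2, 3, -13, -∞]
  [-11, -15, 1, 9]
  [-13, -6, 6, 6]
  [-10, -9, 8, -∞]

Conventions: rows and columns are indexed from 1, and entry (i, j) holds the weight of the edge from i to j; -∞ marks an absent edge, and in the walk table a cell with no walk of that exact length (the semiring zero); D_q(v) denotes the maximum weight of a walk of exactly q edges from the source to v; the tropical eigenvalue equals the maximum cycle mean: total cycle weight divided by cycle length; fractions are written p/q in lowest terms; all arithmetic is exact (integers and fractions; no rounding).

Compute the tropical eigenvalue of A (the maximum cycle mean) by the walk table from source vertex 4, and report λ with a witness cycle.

q=0: [-∞, -∞, -∞, 0]
q=1: [-10, -9, 8, -∞]
q=2: [-5, 2, 14, 14]
q=3: [4, 8, 22, 20]
q=4: [10, 16, 28, 28]
Optimal cycle mean attained by: cycle 3->4->3, total 6 + 8, length 2.
Answer: λ = 7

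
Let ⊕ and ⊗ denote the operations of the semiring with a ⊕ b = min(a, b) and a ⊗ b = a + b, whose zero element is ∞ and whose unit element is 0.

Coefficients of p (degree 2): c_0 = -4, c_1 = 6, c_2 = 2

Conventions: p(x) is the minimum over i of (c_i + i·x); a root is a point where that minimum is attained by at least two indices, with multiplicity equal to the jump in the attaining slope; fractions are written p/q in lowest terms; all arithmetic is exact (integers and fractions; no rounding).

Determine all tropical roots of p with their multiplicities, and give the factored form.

hull edge (i=0, c=-4) to (i=2, c=2): slope 3, span 2
Factored form: p(x) = 2 ⊗ (x ⊕ (-3)) ⊗ (x ⊕ (-3))
Answer: roots = -3 (mult 2)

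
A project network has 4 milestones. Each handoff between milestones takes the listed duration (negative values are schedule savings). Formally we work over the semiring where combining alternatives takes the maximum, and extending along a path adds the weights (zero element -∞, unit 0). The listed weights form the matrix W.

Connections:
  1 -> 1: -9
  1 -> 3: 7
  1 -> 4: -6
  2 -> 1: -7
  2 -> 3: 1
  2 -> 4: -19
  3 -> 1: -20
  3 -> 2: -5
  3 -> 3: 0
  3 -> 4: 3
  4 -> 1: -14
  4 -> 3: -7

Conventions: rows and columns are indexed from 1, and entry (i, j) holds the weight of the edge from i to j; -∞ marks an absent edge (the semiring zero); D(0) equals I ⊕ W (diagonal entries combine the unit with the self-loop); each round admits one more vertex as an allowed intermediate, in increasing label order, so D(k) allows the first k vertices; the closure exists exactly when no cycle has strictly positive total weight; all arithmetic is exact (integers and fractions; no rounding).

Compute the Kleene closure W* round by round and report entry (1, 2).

D(0):
  [0, -∞, 7, -6]
  [-7, 0, 1, -19]
  [-20, -5, 0, 3]
  [-14, -∞, -7, 0]
D(1):
  [0, -∞, 7, -6]
  [-7, 0, 1, -13]
  [-20, -5, 0, 3]
  [-14, -∞, -7, 0]
D(2):
  [0, -∞, 7, -6]
  [-7, 0, 1, -13]
  [-12, -5, 0, 3]
  [-14, -∞, -7, 0]
D(3):
  [0, 2, 7, 10]
  [-7, 0, 1, 4]
  [-12, -5, 0, 3]
  [-14, -12, -7, 0]
D(4):
  [0, 2, 7, 10]
  [-7, 0, 1, 4]
  [-11, -5, 0, 3]
  [-14, -12, -7, 0]
Answer: W*[1][2] = 2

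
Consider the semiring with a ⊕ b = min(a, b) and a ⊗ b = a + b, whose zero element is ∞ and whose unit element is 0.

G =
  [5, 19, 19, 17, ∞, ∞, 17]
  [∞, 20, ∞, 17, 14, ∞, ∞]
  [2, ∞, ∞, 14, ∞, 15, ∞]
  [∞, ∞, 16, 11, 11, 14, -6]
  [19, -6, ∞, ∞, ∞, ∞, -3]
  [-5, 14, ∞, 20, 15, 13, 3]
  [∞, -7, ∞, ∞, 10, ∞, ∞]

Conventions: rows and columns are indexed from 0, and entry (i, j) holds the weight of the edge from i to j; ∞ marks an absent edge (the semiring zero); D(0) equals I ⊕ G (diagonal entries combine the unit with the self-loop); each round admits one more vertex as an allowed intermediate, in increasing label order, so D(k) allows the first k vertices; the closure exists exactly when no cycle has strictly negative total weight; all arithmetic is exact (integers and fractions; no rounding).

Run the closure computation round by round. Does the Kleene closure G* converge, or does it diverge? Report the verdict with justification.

D(0):
  [0, 19, 19, 17, ∞, ∞, 17]
  [∞, 0, ∞, 17, 14, ∞, ∞]
  [2, ∞, 0, 14, ∞, 15, ∞]
  [∞, ∞, 16, 0, 11, 14, -6]
  [19, -6, ∞, ∞, 0, ∞, -3]
  [-5, 14, ∞, 20, 15, 0, 3]
  [∞, -7, ∞, ∞, 10, ∞, 0]
D(1):
  [0, 19, 19, 17, ∞, ∞, 17]
  [∞, 0, ∞, 17, 14, ∞, ∞]
  [2, 21, 0, 14, ∞, 15, 19]
  [∞, ∞, 16, 0, 11, 14, -6]
  [19, -6, 38, 36, 0, ∞, -3]
  [-5, 14, 14, 12, 15, 0, 3]
  [∞, -7, ∞, ∞, 10, ∞, 0]
D(2):
  [0, 19, 19, 17, 33, ∞, 17]
  [∞, 0, ∞, 17, 14, ∞, ∞]
  [2, 21, 0, 14, 35, 15, 19]
  [∞, ∞, 16, 0, 11, 14, -6]
  [19, -6, 38, 11, 0, ∞, -3]
  [-5, 14, 14, 12, 15, 0, 3]
  [∞, -7, ∞, 10, 7, ∞, 0]
D(3):
  [0, 19, 19, 17, 33, 34, 17]
  [∞, 0, ∞, 17, 14, ∞, ∞]
  [2, 21, 0, 14, 35, 15, 19]
  [18, 37, 16, 0, 11, 14, -6]
  [19, -6, 38, 11, 0, 53, -3]
  [-5, 14, 14, 12, 15, 0, 3]
  [∞, -7, ∞, 10, 7, ∞, 0]
D(4):
  [0, 19, 19, 17, 28, 31, 11]
  [35, 0, 33, 17, 14, 31, 11]
  [2, 21, 0, 14, 25, 15, 8]
  [18, 37, 16, 0, 11, 14, -6]
  [19, -6, 27, 11, 0, 25, -3]
  [-5, 14, 14, 12, 15, 0, 3]
  [28, -7, 26, 10, 7, 24, 0]
D(5):
  [0, 19, 19, 17, 28, 31, 11]
  [33, 0, 33, 17, 14, 31, 11]
  [2, 19, 0, 14, 25, 15, 8]
  [18, 5, 16, 0, 11, 14, -6]
  [19, -6, 27, 11, 0, 25, -3]
  [-5, 9, 14, 12, 15, 0, 3]
  [26, -7, 26, 10, 7, 24, 0]
D(6):
  [0, 19, 19, 17, 28, 31, 11]
  [26, 0, 33, 17, 14, 31, 11]
  [2, 19, 0, 14, 25, 15, 8]
  [9, 5, 16, 0, 11, 14, -6]
  [19, -6, 27, 11, 0, 25, -3]
  [-5, 9, 14, 12, 15, 0, 3]
  [19, -7, 26, 10, 7, 24, 0]
D(7):
  [0, 4, 19, 17, 18, 31, 11]
  [26, 0, 33, 17, 14, 31, 11]
  [2, 1, 0, 14, 15, 15, 8]
  [9, -13, 16, 0, 1, 14, -6]
  [16, -10, 23, 7, 0, 21, -3]
  [-5, -4, 14, 12, 10, 0, 3]
  [19, -7, 26, 10, 7, 24, 0]
Key observation: every diagonal entry stays at the unit through all rounds, so no improving cycle exists.
Answer: CONVERGES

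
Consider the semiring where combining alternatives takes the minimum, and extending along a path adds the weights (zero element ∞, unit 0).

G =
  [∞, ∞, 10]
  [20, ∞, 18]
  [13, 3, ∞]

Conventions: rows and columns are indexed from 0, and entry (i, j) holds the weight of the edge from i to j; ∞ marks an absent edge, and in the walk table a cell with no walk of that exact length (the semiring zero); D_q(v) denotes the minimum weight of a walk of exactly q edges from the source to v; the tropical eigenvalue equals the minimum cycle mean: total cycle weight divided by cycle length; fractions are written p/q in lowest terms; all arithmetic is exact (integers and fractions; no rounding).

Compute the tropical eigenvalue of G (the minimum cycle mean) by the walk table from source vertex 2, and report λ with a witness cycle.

q=0: [∞, ∞, 0]
q=1: [13, 3, ∞]
q=2: [23, ∞, 21]
q=3: [34, 24, 33]
Optimal cycle mean attained by: cycle 1->2->1, total 18 + 3, length 2.
Answer: λ = 21/2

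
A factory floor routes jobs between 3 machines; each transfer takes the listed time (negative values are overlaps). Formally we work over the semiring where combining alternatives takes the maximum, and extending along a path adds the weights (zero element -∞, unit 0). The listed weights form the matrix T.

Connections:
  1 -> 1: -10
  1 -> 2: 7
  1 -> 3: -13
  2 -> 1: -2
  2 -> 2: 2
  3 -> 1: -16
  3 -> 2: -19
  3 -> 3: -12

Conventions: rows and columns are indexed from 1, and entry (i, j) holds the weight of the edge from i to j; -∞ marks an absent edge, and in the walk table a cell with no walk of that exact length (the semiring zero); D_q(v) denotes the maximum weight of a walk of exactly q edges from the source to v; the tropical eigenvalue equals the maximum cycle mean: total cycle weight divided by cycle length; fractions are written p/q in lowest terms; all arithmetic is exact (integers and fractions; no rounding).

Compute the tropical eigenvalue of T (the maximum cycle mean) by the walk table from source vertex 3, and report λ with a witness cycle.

q=0: [-∞, -∞, 0]
q=1: [-16, -19, -12]
q=2: [-21, -9, -24]
q=3: [-11, -7, -34]
Optimal cycle mean attained by: cycle 1->2->1, total 7 + (-2), length 2.
Answer: λ = 5/2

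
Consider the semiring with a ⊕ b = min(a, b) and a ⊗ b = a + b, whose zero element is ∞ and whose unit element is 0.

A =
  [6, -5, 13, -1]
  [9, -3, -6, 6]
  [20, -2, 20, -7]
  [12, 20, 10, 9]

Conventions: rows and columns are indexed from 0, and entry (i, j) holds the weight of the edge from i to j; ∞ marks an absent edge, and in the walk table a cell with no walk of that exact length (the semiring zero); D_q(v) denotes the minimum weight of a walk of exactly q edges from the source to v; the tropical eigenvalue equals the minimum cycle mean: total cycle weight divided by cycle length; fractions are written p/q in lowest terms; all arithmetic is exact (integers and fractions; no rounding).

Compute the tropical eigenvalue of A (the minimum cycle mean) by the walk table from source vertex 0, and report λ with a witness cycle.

q=0: [0, ∞, ∞, ∞]
q=1: [6, -5, 13, -1]
q=2: [4, -8, -11, 1]
q=3: [1, -13, -14, -18]
q=4: [-6, -16, -19, -21]
Optimal cycle mean attained by: cycle 1->2->1, total (-6) + (-2), length 2.
Answer: λ = -4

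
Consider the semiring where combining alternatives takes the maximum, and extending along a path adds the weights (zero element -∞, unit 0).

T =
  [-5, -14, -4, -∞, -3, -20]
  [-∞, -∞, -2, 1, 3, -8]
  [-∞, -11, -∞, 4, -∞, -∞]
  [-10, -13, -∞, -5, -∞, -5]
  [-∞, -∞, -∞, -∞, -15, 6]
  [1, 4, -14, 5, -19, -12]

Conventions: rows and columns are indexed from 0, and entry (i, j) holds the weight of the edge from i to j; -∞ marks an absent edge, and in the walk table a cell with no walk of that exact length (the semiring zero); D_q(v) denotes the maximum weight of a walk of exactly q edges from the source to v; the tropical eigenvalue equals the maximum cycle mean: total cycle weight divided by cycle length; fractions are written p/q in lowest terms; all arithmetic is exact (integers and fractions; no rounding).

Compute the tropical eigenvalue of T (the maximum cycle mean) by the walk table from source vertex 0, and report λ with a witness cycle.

q=0: [0, -∞, -∞, -∞, -∞, -∞]
q=1: [-5, -14, -4, -∞, -3, -20]
q=2: [-10, -15, -9, 0, -8, 3]
q=3: [4, 7, -11, 8, -12, -2]
q=4: [-1, 2, 5, 8, 10, 3]
q=5: [4, 7, 0, 9, 5, 16]
q=6: [17, 20, 5, 21, 10, 11]
Optimal cycle mean attained by: cycle 1->4->5->1, total 3 + 6 + 4, length 3.
Answer: λ = 13/3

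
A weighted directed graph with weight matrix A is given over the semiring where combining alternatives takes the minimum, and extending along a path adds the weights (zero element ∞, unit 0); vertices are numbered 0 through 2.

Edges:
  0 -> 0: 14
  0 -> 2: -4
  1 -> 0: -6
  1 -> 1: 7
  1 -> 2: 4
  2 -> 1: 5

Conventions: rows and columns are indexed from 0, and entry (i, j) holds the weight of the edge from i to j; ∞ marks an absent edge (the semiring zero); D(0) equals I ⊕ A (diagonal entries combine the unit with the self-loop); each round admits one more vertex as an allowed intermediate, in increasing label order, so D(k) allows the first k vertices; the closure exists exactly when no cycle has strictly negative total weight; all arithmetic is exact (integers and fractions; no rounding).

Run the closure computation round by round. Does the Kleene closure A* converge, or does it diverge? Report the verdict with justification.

D(0):
  [0, ∞, -4]
  [-6, 0, 4]
  [∞, 5, 0]
D(1):
  [0, ∞, -4]
  [-6, 0, -10]
  [∞, 5, 0]
Detection: at round 2, diagonal entry (2, 2) turns strictly negative.
Key observation: the cycle 2->1->0->2 has total weight 5 + (-6) + (-4), which is strictly negative.
Answer: DIVERGES — negative cycle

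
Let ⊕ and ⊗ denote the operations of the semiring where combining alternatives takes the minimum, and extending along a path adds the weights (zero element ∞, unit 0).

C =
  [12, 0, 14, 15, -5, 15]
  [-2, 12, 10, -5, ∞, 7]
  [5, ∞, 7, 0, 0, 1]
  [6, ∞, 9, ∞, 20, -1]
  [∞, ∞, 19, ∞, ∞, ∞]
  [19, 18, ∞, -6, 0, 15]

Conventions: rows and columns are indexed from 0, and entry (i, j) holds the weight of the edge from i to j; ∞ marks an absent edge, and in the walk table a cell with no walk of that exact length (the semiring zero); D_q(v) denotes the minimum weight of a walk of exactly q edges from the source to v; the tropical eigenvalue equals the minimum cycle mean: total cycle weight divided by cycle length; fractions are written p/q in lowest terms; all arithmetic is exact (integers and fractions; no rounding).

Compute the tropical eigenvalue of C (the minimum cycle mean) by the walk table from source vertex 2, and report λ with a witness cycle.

q=0: [∞, ∞, 0, ∞, ∞, ∞]
q=1: [5, ∞, 7, 0, 0, 1]
q=2: [6, 5, 9, -5, 0, -1]
q=3: [1, 6, 4, -7, -1, -6]
q=4: [-1, 1, 2, -12, -6, -8]
q=5: [-6, -1, -3, -14, -8, -13]
q=6: [-8, -6, -5, -19, -13, -15]
Optimal cycle mean attained by: cycle 3->5->3, total (-1) + (-6), length 2.
Answer: λ = -7/2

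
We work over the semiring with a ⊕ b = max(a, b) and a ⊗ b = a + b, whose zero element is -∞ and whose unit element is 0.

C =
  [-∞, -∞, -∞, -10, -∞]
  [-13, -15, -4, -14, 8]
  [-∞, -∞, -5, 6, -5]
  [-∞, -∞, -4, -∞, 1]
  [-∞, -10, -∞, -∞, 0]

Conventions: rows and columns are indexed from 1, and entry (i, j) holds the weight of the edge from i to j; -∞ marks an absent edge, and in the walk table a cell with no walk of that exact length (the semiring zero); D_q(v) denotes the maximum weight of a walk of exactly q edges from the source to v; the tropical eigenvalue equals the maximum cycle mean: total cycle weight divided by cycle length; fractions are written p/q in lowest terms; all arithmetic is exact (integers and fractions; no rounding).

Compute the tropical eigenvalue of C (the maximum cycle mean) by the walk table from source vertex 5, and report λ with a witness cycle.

q=0: [-∞, -∞, -∞, -∞, 0]
q=1: [-∞, -10, -∞, -∞, 0]
q=2: [-23, -10, -14, -24, 0]
q=3: [-23, -10, -14, -8, 0]
q=4: [-23, -10, -12, -8, 0]
q=5: [-23, -10, -12, -6, 0]
Optimal cycle mean attained by: cycle 3->4->3, total 6 + (-4), length 2.
Answer: λ = 1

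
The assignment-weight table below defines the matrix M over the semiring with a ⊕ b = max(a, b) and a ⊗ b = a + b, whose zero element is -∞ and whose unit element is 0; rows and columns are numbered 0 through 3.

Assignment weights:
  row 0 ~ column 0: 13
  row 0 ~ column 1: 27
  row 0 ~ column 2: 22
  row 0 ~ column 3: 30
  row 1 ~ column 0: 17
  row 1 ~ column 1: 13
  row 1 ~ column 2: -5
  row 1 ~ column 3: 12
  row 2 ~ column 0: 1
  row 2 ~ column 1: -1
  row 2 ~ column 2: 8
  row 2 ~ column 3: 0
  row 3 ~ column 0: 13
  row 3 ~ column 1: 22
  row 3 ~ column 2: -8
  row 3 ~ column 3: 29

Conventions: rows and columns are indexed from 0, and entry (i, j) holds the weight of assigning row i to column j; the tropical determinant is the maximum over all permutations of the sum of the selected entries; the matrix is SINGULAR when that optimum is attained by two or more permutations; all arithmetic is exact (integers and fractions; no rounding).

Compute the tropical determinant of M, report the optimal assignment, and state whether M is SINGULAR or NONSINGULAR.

σ = (0, 1, 2, 3): 13 + 13 + 8 + 29 = 63
σ = (0, 1, 3, 2): 13 + 13 + 0 + (-8) = 18
σ = (0, 2, 1, 3): 13 + (-5) + (-1) + 29 = 36
σ = (0, 2, 3, 1): 13 + (-5) + 0 + 22 = 30
σ = (0, 3, 1, 2): 13 + 12 + (-1) + (-8) = 16
σ = (0, 3, 2, 1): 13 + 12 + 8 + 22 = 55
σ = (1, 0, 2, 3): 27 + 17 + 8 + 29 = 81
σ = (1, 0, 3, 2): 27 + 17 + 0 + (-8) = 36
σ = (1, 2, 0, 3): 27 + (-5) + 1 + 29 = 52
σ = (1, 2, 3, 0): 27 + (-5) + 0 + 13 = 35
σ = (1, 3, 0, 2): 27 + 12 + 1 + (-8) = 32
σ = (1, 3, 2, 0): 27 + 12 + 8 + 13 = 60
σ = (2, 0, 1, 3): 22 + 17 + (-1) + 29 = 67
σ = (2, 0, 3, 1): 22 + 17 + 0 + 22 = 61
σ = (2, 1, 0, 3): 22 + 13 + 1 + 29 = 65
σ = (2, 1, 3, 0): 22 + 13 + 0 + 13 = 48
σ = (2, 3, 0, 1): 22 + 12 + 1 + 22 = 57
σ = (2, 3, 1, 0): 22 + 12 + (-1) + 13 = 46
σ = (3, 0, 1, 2): 30 + 17 + (-1) + (-8) = 38
σ = (3, 0, 2, 1): 30 + 17 + 8 + 22 = 77
σ = (3, 1, 0, 2): 30 + 13 + 1 + (-8) = 36
σ = (3, 1, 2, 0): 30 + 13 + 8 + 13 = 64
σ = (3, 2, 0, 1): 30 + (-5) + 1 + 22 = 48
σ = (3, 2, 1, 0): 30 + (-5) + (-1) + 13 = 37
Optimal value attained by: σ = (1, 0, 2, 3).
Answer: det⊕(M) = 81; verdict: NONSINGULAR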